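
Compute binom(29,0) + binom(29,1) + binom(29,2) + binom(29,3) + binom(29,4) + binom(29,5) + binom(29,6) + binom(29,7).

1 + 29 + 406 + 3654 + 23751 + 118755 + 475020 + 1560780 = 2182396.

2182396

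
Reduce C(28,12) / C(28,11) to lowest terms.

17/12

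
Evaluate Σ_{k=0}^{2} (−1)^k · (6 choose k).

The partial alternating sum Σ_{k=0}^{2} (−1)^k C(6,k) = (−1)^2 C(5,2) = 10.

10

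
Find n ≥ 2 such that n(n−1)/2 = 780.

n(n−1)/2 = 780 ⇒ n(n−1) = 1560. Since 40·39 = 1560, n = 40.

40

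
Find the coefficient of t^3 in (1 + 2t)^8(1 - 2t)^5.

-112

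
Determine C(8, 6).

C(8,6) = C(8,2) by symmetry.
C(8,2) = (8·7) / 2! = 56 / 2 = 28.

28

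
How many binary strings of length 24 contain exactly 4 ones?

10626

Choose the 4 positions: C(24,4) = 10626.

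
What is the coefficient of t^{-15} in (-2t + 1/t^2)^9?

-18

General term: C(9,j)·(-2t)^j·(1/t^2)^(9-j), with t-exponent 1j − 2(9−j) = 3j − 18.
Set 3j − 18 = -15: j = 1.
C(9,1) = 9; (-2)^1 = -2; 1^8 = 1.
Coefficient = 9 · (-2) · 1 = -18.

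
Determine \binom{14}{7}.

3432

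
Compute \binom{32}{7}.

3365856

C(32,7) = (32·31·30·29·28·27·26) / 7! = 16963914240 / 5040 = 3365856.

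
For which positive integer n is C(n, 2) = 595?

35

n(n−1)/2 = 595 ⇒ n(n−1) = 1190. Since 35·34 = 1190, n = 35.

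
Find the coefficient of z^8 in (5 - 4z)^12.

The general term is C(12,j)·(5)^j·(-4z)^(12-j); the z^8 term has j = 4.
C(12,4) = 495.
Coefficient = C(12,4) · 5^4 · (-4)^8 = 495 · 625 · 65536 = 20275200000.

20275200000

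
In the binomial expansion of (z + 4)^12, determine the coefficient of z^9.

14080

The general term is C(12,j)·(z)^j·(4)^(12-j); the z^9 term has j = 9.
C(12,9) = 220.
Coefficient = C(12,9) · 4^3 = 220 · 64 = 14080.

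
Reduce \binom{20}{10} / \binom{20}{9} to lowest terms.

C(n,k+1)/C(n,k) = (n−k)/(k+1) = (20−9)/(9+1) = 11/10.

11/10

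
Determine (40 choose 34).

C(40,34) = C(40,6) by symmetry.
C(40,6) = (40·39·38·37·36·35) / 6! = 2763633600 / 720 = 3838380.

3838380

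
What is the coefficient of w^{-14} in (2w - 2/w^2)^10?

General term: C(10,j)·(2w)^j·(-2/w^2)^(10-j), with w-exponent 1j − 2(10−j) = 3j − 20.
Set 3j − 20 = -14: j = 2.
C(10,2) = 45; 2^2 = 4; (-2)^8 = 256.
Coefficient = 45 · 4 · 256 = 46080.

46080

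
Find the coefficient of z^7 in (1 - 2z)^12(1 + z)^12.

-5544

Coefficient of z^7 = Σ_{j} C(12,j)·(-2)^j·C(12,7-j)·1^(7-j) for j from 0 to 7.
= 792 + (-22176) + 209088 + (-871200) + 1742400 + (-1672704) + 709632 + (-101376) = -5544.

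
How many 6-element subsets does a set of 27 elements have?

C(27,6) = (27·26·25·24·23·22) / 6! = 213127200 / 720 = 296010.

296010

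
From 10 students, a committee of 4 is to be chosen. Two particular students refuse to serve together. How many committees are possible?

182

All 4-subsets: C(10,4) = 210. Those containing both fixed elements: C(8,2) = 28.
210 − 28 = 182.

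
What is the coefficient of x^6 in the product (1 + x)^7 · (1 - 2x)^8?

Coefficient of x^6 = Σ_{j} C(7,j)·1^j·C(8,6-j)·(-2)^(6-j) for j from 0 to 6.
= 1792 + (-12544) + 23520 + (-15680) + 3920 + (-336) + 7 = 679.

679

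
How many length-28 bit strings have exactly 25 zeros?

3276

Choose the 25 positions: C(28,25) = 3276.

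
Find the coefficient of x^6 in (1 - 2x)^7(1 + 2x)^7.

-2240

Coefficient of x^6 = Σ_{j} C(7,j)·(-2)^j·C(7,6-j)·2^(6-j) for j from 0 to 6.
= 448 + (-9408) + 47040 + (-78400) + 47040 + (-9408) + 448 = -2240.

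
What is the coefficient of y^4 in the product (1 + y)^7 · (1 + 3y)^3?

1106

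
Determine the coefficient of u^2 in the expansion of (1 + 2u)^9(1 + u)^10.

369

Coefficient of u^2 = Σ_{j} C(9,j)·2^j·C(10,2-j)·1^(2-j) for j from 0 to 2.
= 45 + 180 + 144 = 369.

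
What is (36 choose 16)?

C(36,16) = (36·35·34·33·32·31·30·29·28·27·26·25·24·23·22·21) / 16! = 152901072685905223680000 / 20922789888000 = 7307872110.

7307872110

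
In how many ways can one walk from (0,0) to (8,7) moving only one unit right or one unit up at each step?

6435

Each path is a sequence of 15 steps with 8 rights: C(15,8) = 6435.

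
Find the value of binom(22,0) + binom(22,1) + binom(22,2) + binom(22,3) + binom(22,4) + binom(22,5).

1 + 22 + 231 + 1540 + 7315 + 26334 = 35443.

35443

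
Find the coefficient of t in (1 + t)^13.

13

The general term is C(13,j)·(1)^j·(t)^(13-j); the t^1 term has j = 12.
C(13,12) = 13.
Coefficient = C(13,12) = 13.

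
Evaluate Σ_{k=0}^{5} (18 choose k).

12616

1 + 18 + 153 + 816 + 3060 + 8568 = 12616.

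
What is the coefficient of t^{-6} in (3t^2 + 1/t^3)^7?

General term: C(7,j)·(3t^2)^j·(1/t^3)^(7-j), with t-exponent 2j − 3(7−j) = 5j − 21.
Set 5j − 21 = -6: j = 3.
C(7,3) = 35; 3^3 = 27; 1^4 = 1.
Coefficient = 35 · 27 · 1 = 945.

945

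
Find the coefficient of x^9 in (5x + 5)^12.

53710937500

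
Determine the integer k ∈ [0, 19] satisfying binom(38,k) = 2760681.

C(38,k) increases on 0 ≤ k ≤ 19. C(38,5) = 501942 and C(38,6) = 2760681, so k = 6.

6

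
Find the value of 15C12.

455

C(15,12) = C(15,3) by symmetry.
C(15,3) = (15·14·13) / 3! = 2730 / 6 = 455.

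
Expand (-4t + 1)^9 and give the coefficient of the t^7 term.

The general term is C(9,j)·(-4t)^j·(1)^(9-j); the t^7 term has j = 7.
C(9,7) = 36.
Coefficient = C(9,7) · (-4)^7 = 36 · (-16384) = -589824.

-589824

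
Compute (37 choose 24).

3562467300

C(37,24) = C(37,13) by symmetry.
C(37,13) = (37·36·35·34·33·32·31·30·29·28·27·26·25) / 13! = 22183557976419840000 / 6227020800 = 3562467300.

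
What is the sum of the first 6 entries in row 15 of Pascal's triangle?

4944

1 + 15 + 105 + 455 + 1365 + 3003 = 4944.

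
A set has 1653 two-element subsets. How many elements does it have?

n(n−1)/2 = 1653 ⇒ n(n−1) = 3306. Since 58·57 = 3306, n = 58.

58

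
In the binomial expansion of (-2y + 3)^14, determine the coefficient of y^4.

945728784

The general term is C(14,j)·(-2y)^j·(3)^(14-j); the y^4 term has j = 4.
C(14,4) = 1001.
Coefficient = C(14,4) · (-2)^4 · 3^10 = 1001 · 16 · 59049 = 945728784.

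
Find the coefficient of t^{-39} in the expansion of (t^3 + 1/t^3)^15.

15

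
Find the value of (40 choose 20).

137846528820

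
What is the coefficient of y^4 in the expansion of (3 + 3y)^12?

263063295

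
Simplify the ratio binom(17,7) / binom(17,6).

11/7

C(n,k+1)/C(n,k) = (n−k)/(k+1) = (17−6)/(6+1) = 11/7.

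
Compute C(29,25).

23751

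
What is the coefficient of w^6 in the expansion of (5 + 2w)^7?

2240

The general term is C(7,j)·(5)^j·(2w)^(7-j); the w^6 term has j = 1.
C(7,1) = 7.
Coefficient = C(7,1) · 5^1 · 2^6 = 7 · 5 · 64 = 2240.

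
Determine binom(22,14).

C(22,14) = C(22,8) by symmetry.
C(22,8) = (22·21·20·19·18·17·16·15) / 8! = 12893126400 / 40320 = 319770.

319770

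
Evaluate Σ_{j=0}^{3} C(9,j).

1 + 9 + 36 + 84 = 130.

130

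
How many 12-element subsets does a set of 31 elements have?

141120525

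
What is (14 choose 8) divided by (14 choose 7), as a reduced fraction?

7/8

C(n,k+1)/C(n,k) = (n−k)/(k+1) = (14−7)/(7+1) = 7/8.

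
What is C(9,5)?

126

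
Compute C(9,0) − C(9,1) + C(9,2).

28

The partial alternating sum Σ_{k=0}^{2} (−1)^k C(9,k) = (−1)^2 C(8,2) = 28.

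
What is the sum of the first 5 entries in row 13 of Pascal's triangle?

1 + 13 + 78 + 286 + 715 = 1093.

1093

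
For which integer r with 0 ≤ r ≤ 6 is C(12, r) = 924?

6

C(12,r) increases on 0 ≤ r ≤ 6. C(12,5) = 792 and C(12,6) = 924, so r = 6.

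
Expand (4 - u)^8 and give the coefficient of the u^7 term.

The general term is C(8,j)·(4)^j·(-u)^(8-j); the u^7 term has j = 1.
C(8,1) = 8.
Coefficient = C(8,1) · 4^1 · (-1)^7 = 8 · 4 · (-1) = -32.

-32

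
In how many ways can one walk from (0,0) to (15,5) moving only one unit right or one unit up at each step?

15504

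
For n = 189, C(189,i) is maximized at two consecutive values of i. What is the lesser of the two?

94

For odd n = 189, C(189,i) peaks at i = (n−1)/2 and (n+1)/2; the lesser is 94.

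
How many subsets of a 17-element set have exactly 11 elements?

12376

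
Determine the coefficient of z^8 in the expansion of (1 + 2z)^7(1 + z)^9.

187137

Coefficient of z^8 = Σ_{j} C(7,j)·2^j·C(9,8-j)·1^(8-j) for j from 0 to 7.
= 9 + 504 + 7056 + 35280 + 70560 + 56448 + 16128 + 1152 = 187137.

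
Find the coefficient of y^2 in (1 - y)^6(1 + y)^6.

-6

Coefficient of y^2 = Σ_{j} C(6,j)·(-1)^j·C(6,2-j)·1^(2-j) for j from 0 to 2.
= 15 + (-36) + 15 = -6.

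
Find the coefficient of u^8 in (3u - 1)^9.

The general term is C(9,j)·(3u)^j·(-1)^(9-j); the u^8 term has j = 8.
C(9,8) = 9.
Coefficient = C(9,8) · 3^8 · (-1)^1 = 9 · 6561 · (-1) = -59049.

-59049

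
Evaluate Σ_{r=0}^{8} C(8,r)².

Σ C(8,r)² is the coefficient of x^8 in (1+x)^8(1+x)^8 = (1+x)^16, i.e. C(16,8) = 12870.

12870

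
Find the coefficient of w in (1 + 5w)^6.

30

The general term is C(6,j)·(1)^j·(5w)^(6-j); the w^1 term has j = 5.
C(6,5) = 6.
Coefficient = C(6,5) · 5^1 = 6 · 5 = 30.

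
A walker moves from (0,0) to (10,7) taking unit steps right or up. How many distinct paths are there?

Each path is a sequence of 17 steps with 10 rights: C(17,10) = 19448.

19448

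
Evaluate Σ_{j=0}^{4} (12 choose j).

1 + 12 + 66 + 220 + 495 = 794.

794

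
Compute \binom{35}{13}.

C(35,13) = (35·34·33·32·31·30·29·28·27·26·25·24·23) / 13! = 9193186188426240000 / 6227020800 = 1476337800.

1476337800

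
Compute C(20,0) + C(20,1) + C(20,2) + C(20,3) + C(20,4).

6196

1 + 20 + 190 + 1140 + 4845 = 6196.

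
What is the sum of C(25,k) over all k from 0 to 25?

The entries of row 25 sum to 2^25 = 33554432.

33554432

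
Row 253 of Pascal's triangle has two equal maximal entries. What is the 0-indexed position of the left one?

For odd n = 253, C(253,m) peaks at m = (n−1)/2 and (n+1)/2; the smaller is 126.

126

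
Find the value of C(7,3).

C(7,3) = (7·6·5) / 3! = 210 / 6 = 35.

35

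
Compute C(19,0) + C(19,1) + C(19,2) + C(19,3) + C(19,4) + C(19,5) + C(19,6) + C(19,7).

1 + 19 + 171 + 969 + 3876 + 11628 + 27132 + 50388 = 94184.

94184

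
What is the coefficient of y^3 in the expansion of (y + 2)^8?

1792

The general term is C(8,j)·(y)^j·(2)^(8-j); the y^3 term has j = 3.
C(8,3) = 56.
Coefficient = C(8,3) · 2^5 = 56 · 32 = 1792.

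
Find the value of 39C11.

1676056044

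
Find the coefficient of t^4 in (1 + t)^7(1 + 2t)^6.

3075

Coefficient of t^4 = Σ_{j} C(7,j)·1^j·C(6,4-j)·2^(4-j) for j from 0 to 4.
= 240 + 1120 + 1260 + 420 + 35 = 3075.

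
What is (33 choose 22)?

C(33,22) = C(33,11) by symmetry.
C(33,11) = (33·32·31·30·29·28·27·26·25·24·23) / 11! = 7725366544896000 / 39916800 = 193536720.

193536720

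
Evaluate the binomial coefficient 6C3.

20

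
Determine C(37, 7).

10295472

C(37,7) = (37·36·35·34·33·32·31) / 7! = 51889178880 / 5040 = 10295472.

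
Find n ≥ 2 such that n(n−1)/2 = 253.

n(n−1)/2 = 253 ⇒ n(n−1) = 506. Since 23·22 = 506, n = 23.

23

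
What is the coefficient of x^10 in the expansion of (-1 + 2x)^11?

The general term is C(11,j)·(-1)^j·(2x)^(11-j); the x^10 term has j = 1.
C(11,1) = 11.
Coefficient = C(11,1) · (-1)^1 · 2^10 = 11 · (-1) · 1024 = -11264.

-11264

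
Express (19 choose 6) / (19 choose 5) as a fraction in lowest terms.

C(n,k+1)/C(n,k) = (n−k)/(k+1) = (19−5)/(5+1) = 14/6 = 7/3.

7/3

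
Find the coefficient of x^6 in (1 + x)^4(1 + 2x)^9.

Coefficient of x^6 = Σ_{j} C(4,j)·1^j·C(9,6-j)·2^(6-j) for j from 0 to 4.
= 5376 + 16128 + 12096 + 2688 + 144 = 36432.

36432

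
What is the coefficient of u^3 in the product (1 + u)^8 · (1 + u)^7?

Coefficient of u^3 = Σ_{j} C(8,j)·C(7,3-j) for j from 0 to 3.
= 35 + 168 + 196 + 56 = 455.

455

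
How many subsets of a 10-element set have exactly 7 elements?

Choose the 7 positions: C(10,7) = 120.

120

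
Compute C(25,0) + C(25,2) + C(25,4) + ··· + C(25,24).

Even-i terms of row 25 sum to 2^24 = 16777216.

16777216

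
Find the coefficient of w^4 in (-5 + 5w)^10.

2050781250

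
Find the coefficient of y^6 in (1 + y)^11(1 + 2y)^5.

Coefficient of y^6 = Σ_{j} C(11,j)·1^j·C(5,6-j)·2^(6-j) for j from 1 to 6.
= 352 + 4400 + 13200 + 13200 + 4620 + 462 = 36234.

36234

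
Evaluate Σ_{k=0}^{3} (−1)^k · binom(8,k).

The partial alternating sum Σ_{k=0}^{3} (−1)^k C(8,k) = (−1)^3 C(7,3) = -35.

-35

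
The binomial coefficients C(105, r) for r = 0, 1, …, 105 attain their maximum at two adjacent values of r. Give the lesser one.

52

For odd n = 105, C(105,r) peaks at r = (n−1)/2 and (n+1)/2; the lesser is 52.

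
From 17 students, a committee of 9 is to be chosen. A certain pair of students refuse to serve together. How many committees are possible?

17875

All 9-subsets: C(17,9) = 24310. Those containing both fixed elements: C(15,7) = 6435.
24310 − 6435 = 17875.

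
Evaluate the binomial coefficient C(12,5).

792

C(12,5) = (12·11·10·9·8) / 5! = 95040 / 120 = 792.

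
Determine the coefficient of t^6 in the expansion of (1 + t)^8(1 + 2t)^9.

Coefficient of t^6 = Σ_{j} C(8,j)·1^j·C(9,6-j)·2^(6-j) for j from 0 to 6.
= 5376 + 32256 + 56448 + 37632 + 10080 + 1008 + 28 = 142828.

142828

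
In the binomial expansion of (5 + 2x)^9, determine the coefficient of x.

The general term is C(9,j)·(5)^j·(2x)^(9-j); the x^1 term has j = 8.
C(9,8) = 9.
Coefficient = C(9,8) · 5^8 · 2^1 = 9 · 390625 · 2 = 7031250.

7031250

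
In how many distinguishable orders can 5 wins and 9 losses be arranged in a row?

2002

Choose positions for the wins: C(14,5) = 2002.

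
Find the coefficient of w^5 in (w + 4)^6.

24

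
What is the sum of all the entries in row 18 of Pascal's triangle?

262144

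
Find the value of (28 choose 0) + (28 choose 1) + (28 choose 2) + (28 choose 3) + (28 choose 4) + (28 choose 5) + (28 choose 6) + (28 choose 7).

1 + 28 + 378 + 3276 + 20475 + 98280 + 376740 + 1184040 = 1683218.

1683218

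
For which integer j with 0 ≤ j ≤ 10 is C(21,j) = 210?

2

C(21,j) increases on 0 ≤ j ≤ 10. C(21,1) = 21 and C(21,2) = 210, so j = 2.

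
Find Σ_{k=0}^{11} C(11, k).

2048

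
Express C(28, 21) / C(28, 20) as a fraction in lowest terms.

8/21

C(n,k+1)/C(n,k) = (n−k)/(k+1) = (28−20)/(20+1) = 8/21.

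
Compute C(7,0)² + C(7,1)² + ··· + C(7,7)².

By Vandermonde's identity, Σ C(7,r)² = C(14,7) = 3432.

3432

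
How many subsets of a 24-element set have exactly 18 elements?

Choose the 18 positions: C(24,18) = 134596.

134596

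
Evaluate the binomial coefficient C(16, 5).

4368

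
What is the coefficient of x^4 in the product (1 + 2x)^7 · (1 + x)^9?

7406

Coefficient of x^4 = Σ_{j} C(7,j)·2^j·C(9,4-j)·1^(4-j) for j from 0 to 4.
= 126 + 1176 + 3024 + 2520 + 560 = 7406.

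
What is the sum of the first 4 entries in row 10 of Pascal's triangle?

1 + 10 + 45 + 120 = 176.

176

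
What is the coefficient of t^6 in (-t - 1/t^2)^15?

-455

General term: C(15,j)·(-t)^j·(-1/t^2)^(15-j), with t-exponent 1j − 2(15−j) = 3j − 30.
Set 3j − 30 = 6: j = 12.
C(15,12) = 455; (-1)^12 = 1; (-1)^3 = -1.
Coefficient = 455 · 1 · (-1) = -455.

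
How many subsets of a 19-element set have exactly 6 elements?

Choose the 6 positions: C(19,6) = 27132.

27132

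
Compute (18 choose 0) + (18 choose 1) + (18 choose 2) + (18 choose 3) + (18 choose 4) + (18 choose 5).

12616

1 + 18 + 153 + 816 + 3060 + 8568 = 12616.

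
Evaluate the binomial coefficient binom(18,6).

18564

C(18,6) = (18·17·16·15·14·13) / 6! = 13366080 / 720 = 18564.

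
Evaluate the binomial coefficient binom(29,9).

C(29,9) = (29·28·27·26·25·24·23·22·21) / 9! = 3634245014400 / 362880 = 10015005.

10015005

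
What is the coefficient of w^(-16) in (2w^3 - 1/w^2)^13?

-312

General term: C(13,j)·(2w^3)^j·(-1/w^2)^(13-j), with w-exponent 3j − 2(13−j) = 5j − 26.
Set 5j − 26 = -16: j = 2.
C(13,2) = 78; 2^2 = 4; (-1)^11 = -1.
Coefficient = 78 · 4 · (-1) = -312.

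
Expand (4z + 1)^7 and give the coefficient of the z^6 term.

The general term is C(7,j)·(4z)^j·(1)^(7-j); the z^6 term has j = 6.
C(7,6) = 7.
Coefficient = C(7,6) · 4^6 = 7 · 4096 = 28672.

28672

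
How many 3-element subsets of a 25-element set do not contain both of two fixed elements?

2277

All 3-subsets: C(25,3) = 2300. Those containing both fixed elements: C(23,1) = 23.
2300 − 23 = 2277.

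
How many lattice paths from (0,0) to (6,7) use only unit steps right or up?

Each path is a sequence of 13 steps with 6 rights: C(13,6) = 1716.

1716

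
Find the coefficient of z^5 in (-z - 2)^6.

12

The general term is C(6,j)·(-z)^j·(-2)^(6-j); the z^5 term has j = 5.
C(6,5) = 6.
Coefficient = C(6,5) · (-1)^5 · (-2)^1 = 6 · (-1) · (-2) = 12.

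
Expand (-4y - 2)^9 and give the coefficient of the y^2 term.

-73728

The general term is C(9,j)·(-4y)^j·(-2)^(9-j); the y^2 term has j = 2.
C(9,2) = 36.
Coefficient = C(9,2) · (-4)^2 · (-2)^7 = 36 · 16 · (-128) = -73728.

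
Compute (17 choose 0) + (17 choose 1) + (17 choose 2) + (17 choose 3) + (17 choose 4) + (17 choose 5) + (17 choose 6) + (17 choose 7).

1 + 17 + 136 + 680 + 2380 + 6188 + 12376 + 19448 = 41226.

41226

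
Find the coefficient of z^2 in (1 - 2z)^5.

40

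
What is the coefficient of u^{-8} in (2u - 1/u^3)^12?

General term: C(12,j)·(2u)^j·(-1/u^3)^(12-j), with u-exponent 1j − 3(12−j) = 4j − 36.
Set 4j − 36 = -8: j = 7.
C(12,7) = 792; 2^7 = 128; (-1)^5 = -1.
Coefficient = 792 · 128 · (-1) = -101376.

-101376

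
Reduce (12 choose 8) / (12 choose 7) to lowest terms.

C(n,k+1)/C(n,k) = (n−k)/(k+1) = (12−7)/(7+1) = 5/8.

5/8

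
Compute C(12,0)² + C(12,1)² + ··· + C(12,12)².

By Vandermonde's identity, Σ C(12,k)² = C(24,12) = 2704156.

2704156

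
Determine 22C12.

C(22,12) = C(22,10) by symmetry.
C(22,10) = (22·21·20·19·18·17·16·15·14·13) / 10! = 2346549004800 / 3628800 = 646646.

646646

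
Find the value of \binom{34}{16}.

C(34,16) = (34·33·32·31·30·29·28·27·26·25·24·23·22·21·20·19) / 16! = 46113021921146019840000 / 20922789888000 = 2203961430.

2203961430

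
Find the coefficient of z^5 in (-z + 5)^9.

The general term is C(9,j)·(-z)^j·(5)^(9-j); the z^5 term has j = 5.
C(9,5) = 126.
Coefficient = C(9,5) · (-1)^5 · 5^4 = 126 · (-1) · 625 = -78750.

-78750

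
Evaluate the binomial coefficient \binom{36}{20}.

7307872110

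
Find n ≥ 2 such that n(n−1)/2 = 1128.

n(n−1)/2 = 1128 ⇒ n(n−1) = 2256. Since 48·47 = 2256, n = 48.

48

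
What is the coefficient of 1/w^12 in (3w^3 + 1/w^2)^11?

General term: C(11,j)·(3w^3)^j·(1/w^2)^(11-j), with w-exponent 3j − 2(11−j) = 5j − 22.
Set 5j − 22 = -12: j = 2.
C(11,2) = 55; 3^2 = 9; 1^9 = 1.
Coefficient = 55 · 9 · 1 = 495.

495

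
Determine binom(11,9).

55

C(11,9) = C(11,2) by symmetry.
C(11,2) = (11·10) / 2! = 110 / 2 = 55.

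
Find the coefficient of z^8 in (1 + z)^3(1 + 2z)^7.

Coefficient of z^8 = Σ_{j} C(3,j)·1^j·C(7,8-j)·2^(8-j) for j from 1 to 3.
= 384 + 1344 + 672 = 2400.

2400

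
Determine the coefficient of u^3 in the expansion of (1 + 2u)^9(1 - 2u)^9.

0

Coefficient of u^3 = Σ_{j} C(9,j)·2^j·C(9,3-j)·(-2)^(3-j) for j from 0 to 3.
= (-672) + 2592 + (-2592) + 672 = 0.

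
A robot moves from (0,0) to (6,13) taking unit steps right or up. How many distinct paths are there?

27132

Each path is a sequence of 19 steps with 6 rights: C(19,6) = 27132.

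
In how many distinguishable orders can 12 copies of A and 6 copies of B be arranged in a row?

Choose positions for the A's: C(18,12) = 18564.

18564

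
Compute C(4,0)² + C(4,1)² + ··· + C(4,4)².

70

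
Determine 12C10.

66

C(12,10) = C(12,2) by symmetry.
C(12,2) = (12·11) / 2! = 132 / 2 = 66.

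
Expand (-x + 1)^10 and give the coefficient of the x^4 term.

The general term is C(10,j)·(-x)^j·(1)^(10-j); the x^4 term has j = 4.
C(10,4) = 210.
Coefficient = C(10,4) = 210.

210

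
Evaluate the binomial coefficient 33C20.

C(33,20) = C(33,13) by symmetry.
C(33,13) = (33·32·31·30·29·28·27·26·25·24·23·22·21) / 13! = 3569119343741952000 / 6227020800 = 573166440.

573166440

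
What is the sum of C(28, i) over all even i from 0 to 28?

Even-i terms of row 28 sum to 2^27 = 134217728.

134217728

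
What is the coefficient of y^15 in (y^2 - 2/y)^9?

General term: C(9,j)·(y^2)^j·(-2/y)^(9-j), with y-exponent 2j − 1(9−j) = 3j − 9.
Set 3j − 9 = 15: j = 8.
C(9,8) = 9; 1^8 = 1; (-2)^1 = -2.
Coefficient = 9 · 1 · (-2) = -18.

-18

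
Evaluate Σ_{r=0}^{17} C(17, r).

131072

The entries of row 17 sum to 2^17 = 131072.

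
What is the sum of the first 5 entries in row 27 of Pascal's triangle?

1 + 27 + 351 + 2925 + 17550 = 20854.

20854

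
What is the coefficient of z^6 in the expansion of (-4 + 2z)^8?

The general term is C(8,j)·(-4)^j·(2z)^(8-j); the z^6 term has j = 2.
C(8,2) = 28.
Coefficient = C(8,2) · (-4)^2 · 2^6 = 28 · 16 · 64 = 28672.

28672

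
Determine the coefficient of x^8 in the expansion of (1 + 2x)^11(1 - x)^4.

Coefficient of x^8 = Σ_{j} C(11,j)·2^j·C(4,8-j)·(-1)^(8-j) for j from 4 to 8.
= 5280 + (-59136) + 177408 + (-168960) + 42240 = -3168.

-3168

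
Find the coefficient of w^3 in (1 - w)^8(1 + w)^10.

Coefficient of w^3 = Σ_{j} C(8,j)·(-1)^j·C(10,3-j)·1^(3-j) for j from 0 to 3.
= 120 + (-360) + 280 + (-56) = -16.

-16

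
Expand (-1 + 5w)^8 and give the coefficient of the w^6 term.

437500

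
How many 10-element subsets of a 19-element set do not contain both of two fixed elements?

68068

All 10-subsets: C(19,10) = 92378. Those containing both fixed elements: C(17,8) = 24310.
92378 − 24310 = 68068.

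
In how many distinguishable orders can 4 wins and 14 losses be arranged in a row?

3060

Choose positions for the wins: C(18,4) = 3060.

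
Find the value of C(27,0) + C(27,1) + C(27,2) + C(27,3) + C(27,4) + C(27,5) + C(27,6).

397594

1 + 27 + 351 + 2925 + 17550 + 80730 + 296010 = 397594.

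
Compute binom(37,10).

348330136

C(37,10) = (37·36·35·34·33·32·31·30·29·28) / 10! = 1264020397516800 / 3628800 = 348330136.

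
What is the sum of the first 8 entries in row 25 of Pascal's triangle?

1 + 25 + 300 + 2300 + 12650 + 53130 + 177100 + 480700 = 726206.

726206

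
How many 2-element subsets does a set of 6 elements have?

15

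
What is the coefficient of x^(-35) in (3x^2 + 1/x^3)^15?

945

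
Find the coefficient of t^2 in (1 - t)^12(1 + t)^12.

Coefficient of t^2 = Σ_{j} C(12,j)·(-1)^j·C(12,2-j)·1^(2-j) for j from 0 to 2.
= 66 + (-144) + 66 = -12.

-12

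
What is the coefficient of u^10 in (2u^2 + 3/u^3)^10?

103680

General term: C(10,j)·(2u^2)^j·(3/u^3)^(10-j), with u-exponent 2j − 3(10−j) = 5j − 30.
Set 5j − 30 = 10: j = 8.
C(10,8) = 45; 2^8 = 256; 3^2 = 9.
Coefficient = 45 · 256 · 9 = 103680.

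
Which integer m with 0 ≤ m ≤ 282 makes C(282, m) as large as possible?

C(282,m) is maximized at m = 282/2 = 141.

141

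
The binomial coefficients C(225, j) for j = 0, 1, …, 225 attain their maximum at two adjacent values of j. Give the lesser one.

For odd n = 225, C(225,j) peaks at j = (n−1)/2 and (n+1)/2; the lesser is 112.

112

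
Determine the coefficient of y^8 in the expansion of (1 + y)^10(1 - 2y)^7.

1285

Coefficient of y^8 = Σ_{j} C(10,j)·1^j·C(7,8-j)·(-2)^(8-j) for j from 1 to 8.
= (-1280) + 20160 + (-80640) + 117600 + (-70560) + 17640 + (-1680) + 45 = 1285.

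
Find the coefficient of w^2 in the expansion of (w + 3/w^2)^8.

252

General term: C(8,j)·(w)^j·(3/w^2)^(8-j), with w-exponent 1j − 2(8−j) = 3j − 16.
Set 3j − 16 = 2: j = 6.
C(8,6) = 28; 1^6 = 1; 3^2 = 9.
Coefficient = 28 · 1 · 9 = 252.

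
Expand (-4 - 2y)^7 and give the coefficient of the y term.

The general term is C(7,j)·(-4)^j·(-2y)^(7-j); the y^1 term has j = 6.
C(7,6) = 7.
Coefficient = C(7,6) · (-4)^6 · (-2)^1 = 7 · 4096 · (-2) = -57344.

-57344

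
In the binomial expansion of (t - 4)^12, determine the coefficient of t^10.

1056

The general term is C(12,j)·(t)^j·(-4)^(12-j); the t^10 term has j = 10.
C(12,10) = 66.
Coefficient = C(12,10) · (-4)^2 = 66 · 16 = 1056.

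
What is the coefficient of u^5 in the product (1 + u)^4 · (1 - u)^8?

Coefficient of u^5 = Σ_{j} C(4,j)·1^j·C(8,5-j)·(-1)^(5-j) for j from 0 to 4.
= (-56) + 280 + (-336) + 112 + (-8) = -8.

-8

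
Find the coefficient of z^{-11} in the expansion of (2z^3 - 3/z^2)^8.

-34992

General term: C(8,j)·(2z^3)^j·(-3/z^2)^(8-j), with z-exponent 3j − 2(8−j) = 5j − 16.
Set 5j − 16 = -11: j = 1.
C(8,1) = 8; 2^1 = 2; (-3)^7 = -2187.
Coefficient = 8 · 2 · (-2187) = -34992.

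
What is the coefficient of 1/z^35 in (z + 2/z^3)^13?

General term: C(13,j)·(z)^j·(2/z^3)^(13-j), with z-exponent 1j − 3(13−j) = 4j − 39.
Set 4j − 39 = -35: j = 1.
C(13,1) = 13; 1^1 = 1; 2^12 = 4096.
Coefficient = 13 · 1 · 4096 = 53248.

53248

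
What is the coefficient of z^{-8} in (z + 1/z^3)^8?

70

General term: C(8,j)·(z)^j·(1/z^3)^(8-j), with z-exponent 1j − 3(8−j) = 4j − 24.
Set 4j − 24 = -8: j = 4.
C(8,4) = 70; 1^4 = 1; 1^4 = 1.
Coefficient = 70 · 1 · 1 = 70.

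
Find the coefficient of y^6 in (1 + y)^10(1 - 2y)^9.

Coefficient of y^6 = Σ_{j} C(10,j)·1^j·C(9,6-j)·(-2)^(6-j) for j from 0 to 6.
= 5376 + (-40320) + 90720 + (-80640) + 30240 + (-4536) + 210 = 1050.

1050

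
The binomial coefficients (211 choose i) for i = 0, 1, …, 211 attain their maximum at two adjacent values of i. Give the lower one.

For odd n = 211, C(211,i) peaks at i = (n−1)/2 and (n+1)/2; the lower is 105.

105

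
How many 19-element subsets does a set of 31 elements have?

C(31,19) = C(31,12) by symmetry.
C(31,12) = (31·30·29·28·27·26·25·24·23·22·21·20) / 12! = 67596957267840000 / 479001600 = 141120525.

141120525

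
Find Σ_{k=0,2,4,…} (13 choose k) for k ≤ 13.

4096

Even-k terms of row 13 sum to 2^12 = 4096.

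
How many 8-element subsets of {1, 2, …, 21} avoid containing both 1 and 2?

All 8-subsets: C(21,8) = 203490. Those containing both fixed elements: C(19,6) = 27132.
203490 − 27132 = 176358.

176358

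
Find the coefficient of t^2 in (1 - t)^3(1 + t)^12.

33

Coefficient of t^2 = Σ_{j} C(3,j)·(-1)^j·C(12,2-j)·1^(2-j) for j from 0 to 2.
= 66 + (-36) + 3 = 33.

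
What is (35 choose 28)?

6724520

C(35,28) = C(35,7) by symmetry.
C(35,7) = (35·34·33·32·31·30·29) / 7! = 33891580800 / 5040 = 6724520.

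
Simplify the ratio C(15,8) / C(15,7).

C(n,k+1)/C(n,k) = (n−k)/(k+1) = (15−7)/(7+1) = 8/8 = 1.

1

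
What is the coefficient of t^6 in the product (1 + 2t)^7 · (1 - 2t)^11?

Coefficient of t^6 = Σ_{j} C(7,j)·2^j·C(11,6-j)·(-2)^(6-j) for j from 0 to 6.
= 29568 + (-206976) + 443520 + (-369600) + 123200 + (-14784) + 448 = 5376.

5376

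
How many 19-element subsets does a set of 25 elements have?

177100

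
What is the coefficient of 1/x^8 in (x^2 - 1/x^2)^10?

-120

General term: C(10,j)·(x^2)^j·(-1/x^2)^(10-j), with x-exponent 2j − 2(10−j) = 4j − 20.
Set 4j − 20 = -8: j = 3.
C(10,3) = 120; 1^3 = 1; (-1)^7 = -1.
Coefficient = 120 · 1 · (-1) = -120.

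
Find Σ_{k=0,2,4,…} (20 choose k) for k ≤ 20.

524288

Even-k terms of row 20 sum to 2^19 = 524288.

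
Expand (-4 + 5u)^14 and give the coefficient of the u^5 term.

The general term is C(14,j)·(-4)^j·(5u)^(14-j); the u^5 term has j = 9.
C(14,9) = 2002.
Coefficient = C(14,9) · (-4)^9 · 5^5 = 2002 · (-262144) · 3125 = -1640038400000.

-1640038400000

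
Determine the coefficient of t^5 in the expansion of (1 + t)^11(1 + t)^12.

33649

Coefficient of t^5 = Σ_{j} C(11,j)·C(12,5-j) for j from 0 to 5.
= 792 + 5445 + 12100 + 10890 + 3960 + 462 = 33649.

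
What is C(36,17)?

8597496600

C(36,17) = (36·35·34·33·32·31·30·29·28·27·26·25·24·23·22·21·20) / 17! = 3058021453718104473600000 / 355687428096000 = 8597496600.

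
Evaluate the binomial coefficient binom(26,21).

C(26,21) = C(26,5) by symmetry.
C(26,5) = (26·25·24·23·22) / 5! = 7893600 / 120 = 65780.

65780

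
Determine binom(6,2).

C(6,2) = (6·5) / 2! = 30 / 2 = 15.

15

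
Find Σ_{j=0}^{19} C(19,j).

Setting x = 1 in (1+x)^19 gives Σ C(19,j) = 2^19 = 524288.

524288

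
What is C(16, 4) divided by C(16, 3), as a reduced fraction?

C(n,k+1)/C(n,k) = (n−k)/(k+1) = (16−3)/(3+1) = 13/4.

13/4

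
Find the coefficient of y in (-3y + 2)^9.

-6912

The general term is C(9,j)·(-3y)^j·(2)^(9-j); the y^1 term has j = 1.
C(9,1) = 9.
Coefficient = C(9,1) · (-3)^1 · 2^8 = 9 · (-3) · 256 = -6912.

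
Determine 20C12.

C(20,12) = C(20,8) by symmetry.
C(20,8) = (20·19·18·17·16·15·14·13) / 8! = 5079110400 / 40320 = 125970.

125970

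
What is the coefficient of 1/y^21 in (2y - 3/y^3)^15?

General term: C(15,j)·(2y)^j·(-3/y^3)^(15-j), with y-exponent 1j − 3(15−j) = 4j − 45.
Set 4j − 45 = -21: j = 6.
C(15,6) = 5005; 2^6 = 64; (-3)^9 = -19683.
Coefficient = 5005 · 64 · (-19683) = -6304858560.

-6304858560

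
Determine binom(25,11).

C(25,11) = (25·24·23·22·21·20·19·18·17·16·15) / 11! = 177925144320000 / 39916800 = 4457400.

4457400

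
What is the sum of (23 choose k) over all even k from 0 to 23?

Half of (1+1)^23 + (1−1)^23 gives the even-index sum: 2^22 = 4194304.

4194304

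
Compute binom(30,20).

C(30,20) = C(30,10) by symmetry.
C(30,10) = (30·29·28·27·26·25·24·23·22·21) / 10! = 109027350432000 / 3628800 = 30045015.

30045015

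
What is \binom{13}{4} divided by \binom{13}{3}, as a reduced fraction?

C(n,k+1)/C(n,k) = (n−k)/(k+1) = (13−3)/(3+1) = 10/4 = 5/2.

5/2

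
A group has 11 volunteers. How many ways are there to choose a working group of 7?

330

This is C(11,7) = 330.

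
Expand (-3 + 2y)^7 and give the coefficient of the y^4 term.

-15120

The general term is C(7,j)·(-3)^j·(2y)^(7-j); the y^4 term has j = 3.
C(7,3) = 35.
Coefficient = C(7,3) · (-3)^3 · 2^4 = 35 · (-27) · 16 = -15120.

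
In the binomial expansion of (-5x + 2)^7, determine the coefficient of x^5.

-262500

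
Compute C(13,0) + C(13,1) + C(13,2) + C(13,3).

378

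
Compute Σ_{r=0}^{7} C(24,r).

536155

1 + 24 + 276 + 2024 + 10626 + 42504 + 134596 + 346104 = 536155.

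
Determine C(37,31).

2324784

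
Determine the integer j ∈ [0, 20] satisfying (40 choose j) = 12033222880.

C(40,j) increases on 0 ≤ j ≤ 20. C(40,12) = 5586853480 and C(40,13) = 12033222880, so j = 13.

13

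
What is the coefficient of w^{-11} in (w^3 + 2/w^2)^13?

292864

General term: C(13,j)·(w^3)^j·(2/w^2)^(13-j), with w-exponent 3j − 2(13−j) = 5j − 26.
Set 5j − 26 = -11: j = 3.
C(13,3) = 286; 1^3 = 1; 2^10 = 1024.
Coefficient = 286 · 1 · 1024 = 292864.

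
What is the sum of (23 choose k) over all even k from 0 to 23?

Even-k terms of row 23 sum to 2^22 = 4194304.

4194304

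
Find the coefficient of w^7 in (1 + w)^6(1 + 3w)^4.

3576

Coefficient of w^7 = Σ_{j} C(6,j)·1^j·C(4,7-j)·3^(7-j) for j from 3 to 6.
= 1620 + 1620 + 324 + 12 = 3576.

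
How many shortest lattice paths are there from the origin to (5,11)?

4368

Each path is a sequence of 16 steps with 5 rights: C(16,5) = 4368.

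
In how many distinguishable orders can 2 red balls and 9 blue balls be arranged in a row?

55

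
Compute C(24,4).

C(24,4) = (24·23·22·21) / 4! = 255024 / 24 = 10626.

10626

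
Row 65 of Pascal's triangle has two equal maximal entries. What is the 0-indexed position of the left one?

32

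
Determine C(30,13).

119759850

C(30,13) = (30·29·28·27·26·25·24·23·22·21·20·19·18) / 13! = 745747076954880000 / 6227020800 = 119759850.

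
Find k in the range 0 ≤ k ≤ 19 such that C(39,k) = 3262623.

C(39,k) increases on 0 ≤ k ≤ 19. C(39,5) = 575757 and C(39,6) = 3262623, so k = 6.

6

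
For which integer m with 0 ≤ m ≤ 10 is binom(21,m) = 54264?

6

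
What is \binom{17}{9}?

C(17,9) = C(17,8) by symmetry.
C(17,8) = (17·16·15·14·13·12·11·10) / 8! = 980179200 / 40320 = 24310.

24310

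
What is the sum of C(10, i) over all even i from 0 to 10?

512

Even-i terms of row 10 sum to 2^9 = 512.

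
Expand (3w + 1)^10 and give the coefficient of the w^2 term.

The general term is C(10,j)·(3w)^j·(1)^(10-j); the w^2 term has j = 2.
C(10,2) = 45.
Coefficient = C(10,2) · 3^2 = 45 · 9 = 405.

405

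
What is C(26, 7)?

C(26,7) = (26·25·24·23·22·21·20) / 7! = 3315312000 / 5040 = 657800.

657800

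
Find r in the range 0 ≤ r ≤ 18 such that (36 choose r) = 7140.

3

C(36,r) increases on 0 ≤ r ≤ 18. C(36,2) = 630 and C(36,3) = 7140, so r = 3.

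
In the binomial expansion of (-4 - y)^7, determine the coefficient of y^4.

-2240

The general term is C(7,j)·(-4)^j·(-y)^(7-j); the y^4 term has j = 3.
C(7,3) = 35.
Coefficient = C(7,3) · (-4)^3 = 35 · (-64) = -2240.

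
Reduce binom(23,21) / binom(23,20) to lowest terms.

1/7

C(n,k+1)/C(n,k) = (n−k)/(k+1) = (23−20)/(20+1) = 3/21 = 1/7.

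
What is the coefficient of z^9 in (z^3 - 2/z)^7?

General term: C(7,j)·(z^3)^j·(-2/z)^(7-j), with z-exponent 3j − 1(7−j) = 4j − 7.
Set 4j − 7 = 9: j = 4.
C(7,4) = 35; 1^4 = 1; (-2)^3 = -8.
Coefficient = 35 · 1 · (-8) = -280.

-280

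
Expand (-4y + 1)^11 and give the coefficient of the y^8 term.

The general term is C(11,j)·(-4y)^j·(1)^(11-j); the y^8 term has j = 8.
C(11,8) = 165.
Coefficient = C(11,8) · (-4)^8 = 165 · 65536 = 10813440.

10813440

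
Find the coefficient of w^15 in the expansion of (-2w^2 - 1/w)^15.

-3075072

General term: C(15,j)·(-2w^2)^j·(-1/w)^(15-j), with w-exponent 2j − 1(15−j) = 3j − 15.
Set 3j − 15 = 15: j = 10.
C(15,10) = 3003; (-2)^10 = 1024; (-1)^5 = -1.
Coefficient = 3003 · 1024 · (-1) = -3075072.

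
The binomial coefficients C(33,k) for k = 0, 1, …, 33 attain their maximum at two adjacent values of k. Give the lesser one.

For odd n = 33, C(33,k) peaks at k = (n−1)/2 and (n+1)/2; the lesser is 16.

16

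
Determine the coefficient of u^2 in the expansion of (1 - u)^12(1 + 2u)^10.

Coefficient of u^2 = Σ_{j} C(12,j)·(-1)^j·C(10,2-j)·2^(2-j) for j from 0 to 2.
= 180 + (-240) + 66 = 6.

6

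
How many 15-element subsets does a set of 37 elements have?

9364199760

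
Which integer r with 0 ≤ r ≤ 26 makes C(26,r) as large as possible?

13

C(26,r) is maximized at r = 26/2 = 13.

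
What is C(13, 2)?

78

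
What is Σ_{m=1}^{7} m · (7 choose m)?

Differentiating (1+x)^7 and setting x=1: Σ m·C(7,m) = 7·2^6 = 448.

448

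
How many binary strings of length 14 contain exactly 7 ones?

Choose the 7 positions: C(14,7) = 3432.

3432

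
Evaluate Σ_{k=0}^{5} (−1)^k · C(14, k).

The partial alternating sum Σ_{k=0}^{5} (−1)^k C(14,k) = (−1)^5 C(13,5) = -1287.

-1287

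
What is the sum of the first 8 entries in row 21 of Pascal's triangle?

1 + 21 + 210 + 1330 + 5985 + 20349 + 54264 + 116280 = 198440.

198440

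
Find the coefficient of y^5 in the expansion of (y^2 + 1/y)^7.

General term: C(7,j)·(y^2)^j·(1/y)^(7-j), with y-exponent 2j − 1(7−j) = 3j − 7.
Set 3j − 7 = 5: j = 4.
C(7,4) = 35; 1^4 = 1; 1^3 = 1.
Coefficient = 35 · 1 · 1 = 35.

35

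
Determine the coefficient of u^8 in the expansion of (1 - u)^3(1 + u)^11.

99

Coefficient of u^8 = Σ_{j} C(3,j)·(-1)^j·C(11,8-j)·1^(8-j) for j from 0 to 3.
= 165 + (-990) + 1386 + (-462) = 99.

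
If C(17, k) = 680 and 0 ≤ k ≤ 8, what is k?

C(17,k) increases on 0 ≤ k ≤ 8. C(17,2) = 136 and C(17,3) = 680, so k = 3.

3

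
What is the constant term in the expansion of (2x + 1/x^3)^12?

112640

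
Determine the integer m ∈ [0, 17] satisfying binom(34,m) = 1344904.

6

C(34,m) increases on 0 ≤ m ≤ 17. C(34,5) = 278256 and C(34,6) = 1344904, so m = 6.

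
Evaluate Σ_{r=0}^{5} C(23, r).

44552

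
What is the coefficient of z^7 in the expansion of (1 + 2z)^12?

101376

The general term is C(12,j)·(1)^j·(2z)^(12-j); the z^7 term has j = 5.
C(12,5) = 792.
Coefficient = C(12,5) · 2^7 = 792 · 128 = 101376.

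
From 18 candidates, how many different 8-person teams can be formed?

43758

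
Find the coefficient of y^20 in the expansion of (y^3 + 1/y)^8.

8

General term: C(8,j)·(y^3)^j·(1/y)^(8-j), with y-exponent 3j − 1(8−j) = 4j − 8.
Set 4j − 8 = 20: j = 7.
C(8,7) = 8; 1^7 = 1; 1^1 = 1.
Coefficient = 8 · 1 · 1 = 8.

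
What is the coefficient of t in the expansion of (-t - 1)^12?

12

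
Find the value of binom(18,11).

31824

C(18,11) = C(18,7) by symmetry.
C(18,7) = (18·17·16·15·14·13·12) / 7! = 160392960 / 5040 = 31824.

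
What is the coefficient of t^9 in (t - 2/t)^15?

-3640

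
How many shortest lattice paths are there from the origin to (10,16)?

Each path is a sequence of 26 steps with 10 rights: C(26,10) = 5311735.

5311735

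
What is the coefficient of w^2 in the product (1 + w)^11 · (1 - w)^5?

Coefficient of w^2 = Σ_{j} C(11,j)·1^j·C(5,2-j)·(-1)^(2-j) for j from 0 to 2.
= 10 + (-55) + 55 = 10.

10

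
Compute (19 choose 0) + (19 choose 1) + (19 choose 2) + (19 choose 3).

1160

1 + 19 + 171 + 969 = 1160.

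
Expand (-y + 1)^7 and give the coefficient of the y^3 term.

-35

The general term is C(7,j)·(-y)^j·(1)^(7-j); the y^3 term has j = 3.
C(7,3) = 35.
Coefficient = C(7,3) · (-1)^3 = 35 · (-1) = -35.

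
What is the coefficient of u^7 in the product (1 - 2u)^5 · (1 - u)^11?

Coefficient of u^7 = Σ_{j} C(5,j)·(-2)^j·C(11,7-j)·(-1)^(7-j) for j from 0 to 5.
= (-330) + (-4620) + (-18480) + (-26400) + (-13200) + (-1760) = -64790.

-64790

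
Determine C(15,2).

105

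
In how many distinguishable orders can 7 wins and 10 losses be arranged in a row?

19448

Choose positions for the wins: C(17,7) = 19448.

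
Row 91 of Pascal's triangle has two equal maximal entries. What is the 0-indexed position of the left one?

45

For odd n = 91, C(91,i) peaks at i = (n−1)/2 and (n+1)/2; the lesser is 45.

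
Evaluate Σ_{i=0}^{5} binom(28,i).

1 + 28 + 378 + 3276 + 20475 + 98280 = 122438.

122438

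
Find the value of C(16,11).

C(16,11) = C(16,5) by symmetry.
C(16,5) = (16·15·14·13·12) / 5! = 524160 / 120 = 4368.

4368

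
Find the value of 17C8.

24310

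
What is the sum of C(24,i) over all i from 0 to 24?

16777216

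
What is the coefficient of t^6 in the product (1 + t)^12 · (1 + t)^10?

(1 + t)^12(1 + t)^10 = (1 + t)^22, so the coefficient of t^6 is C(22,6)·1^6 = 74613·1 = 74613.

74613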